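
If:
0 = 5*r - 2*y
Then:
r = 2*y/5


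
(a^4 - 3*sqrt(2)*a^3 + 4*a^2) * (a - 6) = a^5 - 6*a^4 - 3*sqrt(2)*a^4 + 4*a^3 + 18*sqrt(2)*a^3 - 24*a^2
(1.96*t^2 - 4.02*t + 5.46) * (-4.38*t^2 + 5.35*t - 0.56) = -8.5848*t^4 + 28.0936*t^3 - 46.5194*t^2 + 31.4622*t - 3.0576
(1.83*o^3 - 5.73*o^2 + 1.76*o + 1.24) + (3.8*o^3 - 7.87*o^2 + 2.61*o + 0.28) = 5.63*o^3 - 13.6*o^2 + 4.37*o + 1.52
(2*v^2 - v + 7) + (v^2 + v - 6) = 3*v^2 + 1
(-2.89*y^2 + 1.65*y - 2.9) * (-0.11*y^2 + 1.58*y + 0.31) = 0.3179*y^4 - 4.7477*y^3 + 2.0301*y^2 - 4.0705*y - 0.899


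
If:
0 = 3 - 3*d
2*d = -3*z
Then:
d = 1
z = -2/3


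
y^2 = y^2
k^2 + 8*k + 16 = (k + 4)^2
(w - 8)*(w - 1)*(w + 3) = w^3 - 6*w^2 - 19*w + 24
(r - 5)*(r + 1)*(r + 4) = r^3 - 21*r - 20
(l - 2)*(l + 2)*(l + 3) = l^3 + 3*l^2 - 4*l - 12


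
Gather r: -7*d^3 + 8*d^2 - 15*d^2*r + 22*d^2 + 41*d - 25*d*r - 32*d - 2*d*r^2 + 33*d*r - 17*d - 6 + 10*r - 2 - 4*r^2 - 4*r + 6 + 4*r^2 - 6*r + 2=-7*d^3 + 30*d^2 - 2*d*r^2 - 8*d + r*(-15*d^2 + 8*d)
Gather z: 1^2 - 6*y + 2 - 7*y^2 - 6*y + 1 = -7*y^2 - 12*y + 4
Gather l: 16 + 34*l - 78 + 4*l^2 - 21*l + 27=4*l^2 + 13*l - 35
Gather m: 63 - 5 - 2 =56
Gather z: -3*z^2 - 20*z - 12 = -3*z^2 - 20*z - 12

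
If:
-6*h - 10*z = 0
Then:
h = -5*z/3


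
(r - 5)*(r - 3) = r^2 - 8*r + 15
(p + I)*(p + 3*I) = p^2 + 4*I*p - 3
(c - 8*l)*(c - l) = c^2 - 9*c*l + 8*l^2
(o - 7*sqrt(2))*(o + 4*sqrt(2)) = o^2 - 3*sqrt(2)*o - 56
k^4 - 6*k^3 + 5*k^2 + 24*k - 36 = (k - 3)^2*(k - 2)*(k + 2)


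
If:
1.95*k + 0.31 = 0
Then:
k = -0.16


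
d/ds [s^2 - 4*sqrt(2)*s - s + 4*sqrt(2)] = 2*s - 4*sqrt(2) - 1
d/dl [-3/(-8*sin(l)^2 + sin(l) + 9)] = 3*(1 - 16*sin(l))*cos(l)/(-8*sin(l)^2 + sin(l) + 9)^2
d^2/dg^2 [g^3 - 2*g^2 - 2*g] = 6*g - 4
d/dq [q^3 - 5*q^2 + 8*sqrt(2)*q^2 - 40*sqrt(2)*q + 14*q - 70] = 3*q^2 - 10*q + 16*sqrt(2)*q - 40*sqrt(2) + 14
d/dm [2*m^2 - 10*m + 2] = 4*m - 10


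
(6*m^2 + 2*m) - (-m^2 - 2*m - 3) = 7*m^2 + 4*m + 3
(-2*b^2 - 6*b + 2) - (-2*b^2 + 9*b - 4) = 6 - 15*b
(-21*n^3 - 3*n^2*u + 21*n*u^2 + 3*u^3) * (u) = -21*n^3*u - 3*n^2*u^2 + 21*n*u^3 + 3*u^4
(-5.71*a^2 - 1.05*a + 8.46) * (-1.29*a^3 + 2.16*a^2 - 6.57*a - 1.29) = 7.3659*a^5 - 10.9791*a^4 + 24.3333*a^3 + 32.538*a^2 - 54.2277*a - 10.9134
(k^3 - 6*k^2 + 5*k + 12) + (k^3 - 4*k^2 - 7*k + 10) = 2*k^3 - 10*k^2 - 2*k + 22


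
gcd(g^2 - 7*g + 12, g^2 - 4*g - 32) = 1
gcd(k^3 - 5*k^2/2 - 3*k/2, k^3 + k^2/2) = k^2 + k/2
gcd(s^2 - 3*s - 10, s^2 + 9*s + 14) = s + 2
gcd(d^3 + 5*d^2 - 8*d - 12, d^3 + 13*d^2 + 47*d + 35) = d + 1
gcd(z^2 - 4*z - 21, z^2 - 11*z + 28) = z - 7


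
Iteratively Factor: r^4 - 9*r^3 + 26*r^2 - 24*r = (r - 4)*(r^3 - 5*r^2 + 6*r) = (r - 4)*(r - 2)*(r^2 - 3*r) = r*(r - 4)*(r - 2)*(r - 3)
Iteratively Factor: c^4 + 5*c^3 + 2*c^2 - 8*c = (c + 2)*(c^3 + 3*c^2 - 4*c) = (c - 1)*(c + 2)*(c^2 + 4*c) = (c - 1)*(c + 2)*(c + 4)*(c)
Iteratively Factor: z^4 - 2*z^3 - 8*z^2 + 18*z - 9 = (z - 1)*(z^3 - z^2 - 9*z + 9) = (z - 3)*(z - 1)*(z^2 + 2*z - 3) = (z - 3)*(z - 1)*(z + 3)*(z - 1)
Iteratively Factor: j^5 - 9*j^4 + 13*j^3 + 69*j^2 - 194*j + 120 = (j - 2)*(j^4 - 7*j^3 - j^2 + 67*j - 60) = (j - 2)*(j - 1)*(j^3 - 6*j^2 - 7*j + 60) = (j - 5)*(j - 2)*(j - 1)*(j^2 - j - 12) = (j - 5)*(j - 4)*(j - 2)*(j - 1)*(j + 3)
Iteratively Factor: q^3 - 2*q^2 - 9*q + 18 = (q + 3)*(q^2 - 5*q + 6) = (q - 2)*(q + 3)*(q - 3)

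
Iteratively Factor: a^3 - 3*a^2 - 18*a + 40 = (a - 2)*(a^2 - a - 20) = (a - 5)*(a - 2)*(a + 4)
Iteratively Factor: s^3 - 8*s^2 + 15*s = (s)*(s^2 - 8*s + 15) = s*(s - 3)*(s - 5)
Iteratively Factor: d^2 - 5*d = (d)*(d - 5)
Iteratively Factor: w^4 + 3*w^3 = (w)*(w^3 + 3*w^2) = w^2*(w^2 + 3*w) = w^3*(w + 3)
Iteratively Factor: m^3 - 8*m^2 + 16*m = (m - 4)*(m^2 - 4*m) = m*(m - 4)*(m - 4)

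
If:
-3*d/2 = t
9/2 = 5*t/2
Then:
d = -6/5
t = 9/5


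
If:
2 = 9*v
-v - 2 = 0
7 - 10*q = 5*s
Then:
No Solution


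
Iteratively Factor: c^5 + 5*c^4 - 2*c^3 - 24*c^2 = (c)*(c^4 + 5*c^3 - 2*c^2 - 24*c) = c*(c + 3)*(c^3 + 2*c^2 - 8*c) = c^2*(c + 3)*(c^2 + 2*c - 8) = c^2*(c + 3)*(c + 4)*(c - 2)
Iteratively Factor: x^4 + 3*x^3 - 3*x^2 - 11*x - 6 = (x + 3)*(x^3 - 3*x - 2) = (x + 1)*(x + 3)*(x^2 - x - 2) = (x + 1)^2*(x + 3)*(x - 2)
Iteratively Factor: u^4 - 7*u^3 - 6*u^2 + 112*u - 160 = (u - 5)*(u^3 - 2*u^2 - 16*u + 32) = (u - 5)*(u - 4)*(u^2 + 2*u - 8) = (u - 5)*(u - 4)*(u + 4)*(u - 2)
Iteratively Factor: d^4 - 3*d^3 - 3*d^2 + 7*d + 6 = (d - 2)*(d^3 - d^2 - 5*d - 3) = (d - 2)*(d + 1)*(d^2 - 2*d - 3) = (d - 3)*(d - 2)*(d + 1)*(d + 1)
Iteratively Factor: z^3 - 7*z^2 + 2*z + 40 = (z - 4)*(z^2 - 3*z - 10) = (z - 5)*(z - 4)*(z + 2)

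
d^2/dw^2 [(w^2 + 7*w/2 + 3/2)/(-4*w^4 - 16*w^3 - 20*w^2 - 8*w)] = 3*(-2*w^6 - 18*w^5 - 54*w^4 - 73*w^3 - 51*w^2 - 22*w - 4)/(4*w^3*(w^7 + 10*w^6 + 42*w^5 + 96*w^4 + 129*w^3 + 102*w^2 + 44*w + 8))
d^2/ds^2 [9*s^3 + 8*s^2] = 54*s + 16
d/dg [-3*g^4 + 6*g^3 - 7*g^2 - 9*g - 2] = -12*g^3 + 18*g^2 - 14*g - 9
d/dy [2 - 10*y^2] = -20*y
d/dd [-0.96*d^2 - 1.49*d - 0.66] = -1.92*d - 1.49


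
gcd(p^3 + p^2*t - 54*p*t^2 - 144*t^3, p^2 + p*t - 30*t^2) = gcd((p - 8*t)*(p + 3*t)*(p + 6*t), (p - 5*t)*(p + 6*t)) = p + 6*t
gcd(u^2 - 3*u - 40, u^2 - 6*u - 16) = u - 8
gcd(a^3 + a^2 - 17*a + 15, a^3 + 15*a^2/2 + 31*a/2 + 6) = 1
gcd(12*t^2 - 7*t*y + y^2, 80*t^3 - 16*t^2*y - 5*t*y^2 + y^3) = -4*t + y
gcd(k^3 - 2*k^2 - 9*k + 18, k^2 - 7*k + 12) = k - 3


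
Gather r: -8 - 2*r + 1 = -2*r - 7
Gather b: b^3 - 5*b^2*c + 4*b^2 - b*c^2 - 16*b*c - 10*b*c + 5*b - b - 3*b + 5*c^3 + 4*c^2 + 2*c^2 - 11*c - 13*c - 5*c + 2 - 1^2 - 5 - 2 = b^3 + b^2*(4 - 5*c) + b*(-c^2 - 26*c + 1) + 5*c^3 + 6*c^2 - 29*c - 6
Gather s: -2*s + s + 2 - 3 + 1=-s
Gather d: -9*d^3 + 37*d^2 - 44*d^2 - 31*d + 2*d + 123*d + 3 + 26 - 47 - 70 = -9*d^3 - 7*d^2 + 94*d - 88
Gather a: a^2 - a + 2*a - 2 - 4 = a^2 + a - 6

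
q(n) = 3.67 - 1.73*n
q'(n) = -1.73000000000000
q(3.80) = -2.90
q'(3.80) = -1.73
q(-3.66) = 10.00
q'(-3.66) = -1.73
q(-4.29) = 11.09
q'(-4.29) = -1.73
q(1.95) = 0.30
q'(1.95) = -1.73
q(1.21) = 1.58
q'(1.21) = -1.73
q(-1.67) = 6.56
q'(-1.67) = -1.73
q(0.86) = 2.18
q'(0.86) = -1.73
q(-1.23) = 5.80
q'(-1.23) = -1.73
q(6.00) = -6.71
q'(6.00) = -1.73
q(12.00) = -17.09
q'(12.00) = -1.73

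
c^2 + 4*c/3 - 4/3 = (c - 2/3)*(c + 2)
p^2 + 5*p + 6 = (p + 2)*(p + 3)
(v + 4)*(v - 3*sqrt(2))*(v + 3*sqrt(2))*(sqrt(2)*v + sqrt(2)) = sqrt(2)*v^4 + 5*sqrt(2)*v^3 - 14*sqrt(2)*v^2 - 90*sqrt(2)*v - 72*sqrt(2)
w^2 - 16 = (w - 4)*(w + 4)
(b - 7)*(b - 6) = b^2 - 13*b + 42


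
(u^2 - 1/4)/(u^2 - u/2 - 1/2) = (u - 1/2)/(u - 1)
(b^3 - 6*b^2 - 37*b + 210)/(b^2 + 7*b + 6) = (b^2 - 12*b + 35)/(b + 1)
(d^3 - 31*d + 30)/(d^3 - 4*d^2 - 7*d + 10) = (d + 6)/(d + 2)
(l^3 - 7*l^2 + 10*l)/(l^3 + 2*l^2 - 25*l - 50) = l*(l - 2)/(l^2 + 7*l + 10)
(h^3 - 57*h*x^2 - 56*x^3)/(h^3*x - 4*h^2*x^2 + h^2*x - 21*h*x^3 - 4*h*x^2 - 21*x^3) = (-h^3 + 57*h*x^2 + 56*x^3)/(x*(-h^3 + 4*h^2*x - h^2 + 21*h*x^2 + 4*h*x + 21*x^2))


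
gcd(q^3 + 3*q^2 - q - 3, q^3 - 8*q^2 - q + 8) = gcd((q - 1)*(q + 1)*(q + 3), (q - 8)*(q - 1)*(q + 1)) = q^2 - 1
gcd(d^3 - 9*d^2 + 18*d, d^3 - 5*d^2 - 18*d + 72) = d^2 - 9*d + 18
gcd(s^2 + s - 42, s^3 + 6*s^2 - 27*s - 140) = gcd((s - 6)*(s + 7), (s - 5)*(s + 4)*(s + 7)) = s + 7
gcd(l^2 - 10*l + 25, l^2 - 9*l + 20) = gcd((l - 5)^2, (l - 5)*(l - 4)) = l - 5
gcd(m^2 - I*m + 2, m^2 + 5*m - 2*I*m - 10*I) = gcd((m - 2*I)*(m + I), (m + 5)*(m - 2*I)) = m - 2*I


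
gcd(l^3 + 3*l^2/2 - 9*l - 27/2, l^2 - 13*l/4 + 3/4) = l - 3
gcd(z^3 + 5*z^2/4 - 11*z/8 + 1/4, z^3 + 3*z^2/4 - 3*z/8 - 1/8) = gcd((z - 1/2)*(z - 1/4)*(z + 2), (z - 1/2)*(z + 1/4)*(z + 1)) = z - 1/2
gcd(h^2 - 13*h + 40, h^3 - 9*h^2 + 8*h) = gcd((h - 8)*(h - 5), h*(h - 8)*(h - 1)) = h - 8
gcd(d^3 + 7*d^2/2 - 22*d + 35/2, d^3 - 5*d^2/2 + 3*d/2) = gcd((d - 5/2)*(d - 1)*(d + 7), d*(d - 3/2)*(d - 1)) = d - 1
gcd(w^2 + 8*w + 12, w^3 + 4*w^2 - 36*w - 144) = w + 6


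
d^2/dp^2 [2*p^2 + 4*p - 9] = 4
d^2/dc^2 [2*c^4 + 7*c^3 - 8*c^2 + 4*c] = 24*c^2 + 42*c - 16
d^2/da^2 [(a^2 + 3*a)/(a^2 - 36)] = 6*(a^3 + 36*a^2 + 108*a + 432)/(a^6 - 108*a^4 + 3888*a^2 - 46656)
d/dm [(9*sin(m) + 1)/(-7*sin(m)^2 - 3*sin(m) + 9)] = (63*sin(m)^2 + 14*sin(m) + 84)*cos(m)/(7*sin(m)^2 + 3*sin(m) - 9)^2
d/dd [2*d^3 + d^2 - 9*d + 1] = 6*d^2 + 2*d - 9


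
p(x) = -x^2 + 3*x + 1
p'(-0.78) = 4.56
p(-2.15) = -10.07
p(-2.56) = -13.23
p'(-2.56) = 8.12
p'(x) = 3 - 2*x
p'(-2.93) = 8.86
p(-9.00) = -107.00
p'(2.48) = -1.96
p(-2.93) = -16.37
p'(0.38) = 2.24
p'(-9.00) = 21.00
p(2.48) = 2.29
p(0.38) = 2.00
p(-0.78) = -1.95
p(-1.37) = -4.99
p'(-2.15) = 7.30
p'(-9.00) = 21.00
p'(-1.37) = 5.74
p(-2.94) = -16.46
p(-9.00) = -107.00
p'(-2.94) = 8.88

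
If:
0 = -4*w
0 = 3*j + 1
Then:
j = -1/3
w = 0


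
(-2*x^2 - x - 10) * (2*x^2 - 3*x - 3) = -4*x^4 + 4*x^3 - 11*x^2 + 33*x + 30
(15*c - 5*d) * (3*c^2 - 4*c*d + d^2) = 45*c^3 - 75*c^2*d + 35*c*d^2 - 5*d^3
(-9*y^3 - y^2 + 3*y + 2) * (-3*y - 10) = 27*y^4 + 93*y^3 + y^2 - 36*y - 20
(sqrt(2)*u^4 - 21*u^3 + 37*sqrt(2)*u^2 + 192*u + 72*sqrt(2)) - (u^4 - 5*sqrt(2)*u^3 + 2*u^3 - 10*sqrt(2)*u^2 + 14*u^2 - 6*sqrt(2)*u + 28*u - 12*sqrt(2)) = -u^4 + sqrt(2)*u^4 - 23*u^3 + 5*sqrt(2)*u^3 - 14*u^2 + 47*sqrt(2)*u^2 + 6*sqrt(2)*u + 164*u + 84*sqrt(2)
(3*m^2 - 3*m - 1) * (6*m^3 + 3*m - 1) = 18*m^5 - 18*m^4 + 3*m^3 - 12*m^2 + 1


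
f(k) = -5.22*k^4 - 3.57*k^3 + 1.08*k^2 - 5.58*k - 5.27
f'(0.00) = -5.58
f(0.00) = -5.27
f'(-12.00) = 34506.90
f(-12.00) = -101855.75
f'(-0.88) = -1.55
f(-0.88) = -0.22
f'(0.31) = -6.56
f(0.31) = -7.05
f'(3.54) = -1058.42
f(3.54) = -989.61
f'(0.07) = -5.49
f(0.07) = -5.66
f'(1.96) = -199.71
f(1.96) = -115.97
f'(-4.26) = 1405.06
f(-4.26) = -1405.04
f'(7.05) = -7839.07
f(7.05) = -14137.03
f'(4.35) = -1917.54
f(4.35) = -2172.04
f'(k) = -20.88*k^3 - 10.71*k^2 + 2.16*k - 5.58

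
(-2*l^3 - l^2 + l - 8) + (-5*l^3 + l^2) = -7*l^3 + l - 8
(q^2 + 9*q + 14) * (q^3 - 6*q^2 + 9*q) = q^5 + 3*q^4 - 31*q^3 - 3*q^2 + 126*q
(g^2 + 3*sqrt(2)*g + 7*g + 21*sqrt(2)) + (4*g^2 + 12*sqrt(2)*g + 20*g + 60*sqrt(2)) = 5*g^2 + 15*sqrt(2)*g + 27*g + 81*sqrt(2)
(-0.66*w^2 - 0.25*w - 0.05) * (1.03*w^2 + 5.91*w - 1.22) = -0.6798*w^4 - 4.1581*w^3 - 0.7238*w^2 + 0.00949999999999995*w + 0.061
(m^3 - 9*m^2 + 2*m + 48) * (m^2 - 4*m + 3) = m^5 - 13*m^4 + 41*m^3 + 13*m^2 - 186*m + 144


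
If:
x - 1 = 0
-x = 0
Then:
No Solution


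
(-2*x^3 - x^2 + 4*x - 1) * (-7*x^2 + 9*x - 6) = 14*x^5 - 11*x^4 - 25*x^3 + 49*x^2 - 33*x + 6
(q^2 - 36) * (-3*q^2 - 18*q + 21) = -3*q^4 - 18*q^3 + 129*q^2 + 648*q - 756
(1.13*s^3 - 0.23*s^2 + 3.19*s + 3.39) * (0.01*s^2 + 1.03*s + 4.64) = 0.0113*s^5 + 1.1616*s^4 + 5.0382*s^3 + 2.2524*s^2 + 18.2933*s + 15.7296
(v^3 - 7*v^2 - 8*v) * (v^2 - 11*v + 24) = v^5 - 18*v^4 + 93*v^3 - 80*v^2 - 192*v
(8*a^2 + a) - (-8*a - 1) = 8*a^2 + 9*a + 1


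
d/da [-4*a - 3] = -4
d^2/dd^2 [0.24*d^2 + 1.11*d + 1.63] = 0.480000000000000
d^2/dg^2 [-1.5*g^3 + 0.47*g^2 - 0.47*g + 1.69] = 0.94 - 9.0*g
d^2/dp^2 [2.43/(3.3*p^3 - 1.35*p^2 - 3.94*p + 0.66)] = ((6.561 - 48.114*p)*(3.3*p^3 - 1.35*p^2 - 3.94*p + 0.66) + 2.43*(-19.8*p^2 + 5.4*p + 7.88)*(-9.9*p^2 + 2.7*p + 3.94))/(3.3*p^3 - 1.35*p^2 - 3.94*p + 0.66)^3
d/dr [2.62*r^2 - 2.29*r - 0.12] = 5.24*r - 2.29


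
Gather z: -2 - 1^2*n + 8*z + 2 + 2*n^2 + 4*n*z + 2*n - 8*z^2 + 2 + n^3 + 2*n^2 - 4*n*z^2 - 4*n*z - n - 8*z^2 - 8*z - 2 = n^3 + 4*n^2 + z^2*(-4*n - 16)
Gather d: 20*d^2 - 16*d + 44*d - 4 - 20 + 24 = 20*d^2 + 28*d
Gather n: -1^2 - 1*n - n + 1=-2*n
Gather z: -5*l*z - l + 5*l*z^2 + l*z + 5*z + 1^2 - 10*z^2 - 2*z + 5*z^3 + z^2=-l + 5*z^3 + z^2*(5*l - 9) + z*(3 - 4*l) + 1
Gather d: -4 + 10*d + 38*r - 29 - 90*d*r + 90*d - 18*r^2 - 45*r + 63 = d*(100 - 90*r) - 18*r^2 - 7*r + 30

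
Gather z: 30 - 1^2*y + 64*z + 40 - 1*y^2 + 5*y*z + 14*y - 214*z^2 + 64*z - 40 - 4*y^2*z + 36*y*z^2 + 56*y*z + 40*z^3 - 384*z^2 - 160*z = -y^2 + 13*y + 40*z^3 + z^2*(36*y - 598) + z*(-4*y^2 + 61*y - 32) + 30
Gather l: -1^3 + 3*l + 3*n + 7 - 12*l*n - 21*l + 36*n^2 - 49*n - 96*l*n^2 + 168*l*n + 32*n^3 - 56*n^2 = l*(-96*n^2 + 156*n - 18) + 32*n^3 - 20*n^2 - 46*n + 6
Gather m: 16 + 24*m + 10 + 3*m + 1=27*m + 27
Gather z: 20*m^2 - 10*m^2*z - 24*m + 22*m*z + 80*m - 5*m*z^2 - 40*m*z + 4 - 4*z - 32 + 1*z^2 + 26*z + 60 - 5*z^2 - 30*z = 20*m^2 + 56*m + z^2*(-5*m - 4) + z*(-10*m^2 - 18*m - 8) + 32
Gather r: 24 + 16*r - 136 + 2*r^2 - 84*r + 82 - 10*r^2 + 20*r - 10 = -8*r^2 - 48*r - 40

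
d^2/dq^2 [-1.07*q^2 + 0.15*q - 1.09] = -2.14000000000000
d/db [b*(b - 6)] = 2*b - 6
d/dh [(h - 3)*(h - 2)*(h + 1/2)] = 3*h^2 - 9*h + 7/2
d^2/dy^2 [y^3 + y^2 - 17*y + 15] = 6*y + 2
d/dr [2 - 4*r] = -4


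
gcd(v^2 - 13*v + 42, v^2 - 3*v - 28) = v - 7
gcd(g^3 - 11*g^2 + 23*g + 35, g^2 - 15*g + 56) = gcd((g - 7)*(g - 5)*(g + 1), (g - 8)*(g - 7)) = g - 7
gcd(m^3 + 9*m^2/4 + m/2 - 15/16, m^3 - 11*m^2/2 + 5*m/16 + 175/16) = m + 5/4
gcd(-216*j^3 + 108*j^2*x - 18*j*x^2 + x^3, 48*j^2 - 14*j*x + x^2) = -6*j + x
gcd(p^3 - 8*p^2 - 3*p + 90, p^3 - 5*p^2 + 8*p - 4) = 1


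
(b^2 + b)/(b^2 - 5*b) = (b + 1)/(b - 5)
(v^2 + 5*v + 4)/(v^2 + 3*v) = (v^2 + 5*v + 4)/(v*(v + 3))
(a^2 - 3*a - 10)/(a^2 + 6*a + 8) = (a - 5)/(a + 4)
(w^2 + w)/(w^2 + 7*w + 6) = w/(w + 6)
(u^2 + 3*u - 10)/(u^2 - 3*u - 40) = (u - 2)/(u - 8)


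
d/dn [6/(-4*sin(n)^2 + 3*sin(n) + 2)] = 6*(8*sin(n) - 3)*cos(n)/(3*sin(n) + 2*cos(2*n))^2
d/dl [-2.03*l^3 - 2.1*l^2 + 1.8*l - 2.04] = -6.09*l^2 - 4.2*l + 1.8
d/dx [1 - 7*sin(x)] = -7*cos(x)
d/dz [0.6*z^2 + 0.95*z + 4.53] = 1.2*z + 0.95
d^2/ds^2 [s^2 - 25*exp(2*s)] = 2 - 100*exp(2*s)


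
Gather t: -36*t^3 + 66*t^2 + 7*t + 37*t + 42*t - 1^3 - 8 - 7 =-36*t^3 + 66*t^2 + 86*t - 16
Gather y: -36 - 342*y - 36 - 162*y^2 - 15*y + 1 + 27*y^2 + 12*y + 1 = -135*y^2 - 345*y - 70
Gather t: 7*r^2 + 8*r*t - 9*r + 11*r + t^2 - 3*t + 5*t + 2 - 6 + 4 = 7*r^2 + 2*r + t^2 + t*(8*r + 2)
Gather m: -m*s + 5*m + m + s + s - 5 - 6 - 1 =m*(6 - s) + 2*s - 12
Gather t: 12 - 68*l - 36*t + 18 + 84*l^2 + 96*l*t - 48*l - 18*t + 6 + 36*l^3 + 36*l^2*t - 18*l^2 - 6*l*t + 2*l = 36*l^3 + 66*l^2 - 114*l + t*(36*l^2 + 90*l - 54) + 36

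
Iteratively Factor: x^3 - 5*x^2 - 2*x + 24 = (x + 2)*(x^2 - 7*x + 12) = (x - 3)*(x + 2)*(x - 4)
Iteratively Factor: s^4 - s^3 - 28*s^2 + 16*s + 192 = (s + 4)*(s^3 - 5*s^2 - 8*s + 48) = (s - 4)*(s + 4)*(s^2 - s - 12) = (s - 4)*(s + 3)*(s + 4)*(s - 4)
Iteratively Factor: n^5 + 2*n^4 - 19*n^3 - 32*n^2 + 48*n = (n - 4)*(n^4 + 6*n^3 + 5*n^2 - 12*n) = n*(n - 4)*(n^3 + 6*n^2 + 5*n - 12) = n*(n - 4)*(n + 4)*(n^2 + 2*n - 3) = n*(n - 4)*(n + 3)*(n + 4)*(n - 1)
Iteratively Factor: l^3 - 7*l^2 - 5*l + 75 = (l - 5)*(l^2 - 2*l - 15) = (l - 5)*(l + 3)*(l - 5)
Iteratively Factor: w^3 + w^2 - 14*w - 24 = (w - 4)*(w^2 + 5*w + 6) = (w - 4)*(w + 3)*(w + 2)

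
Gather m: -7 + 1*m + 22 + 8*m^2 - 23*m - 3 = 8*m^2 - 22*m + 12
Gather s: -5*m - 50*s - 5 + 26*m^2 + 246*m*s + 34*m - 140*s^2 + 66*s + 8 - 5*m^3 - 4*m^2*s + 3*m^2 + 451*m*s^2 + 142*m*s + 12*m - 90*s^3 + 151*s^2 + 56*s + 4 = -5*m^3 + 29*m^2 + 41*m - 90*s^3 + s^2*(451*m + 11) + s*(-4*m^2 + 388*m + 72) + 7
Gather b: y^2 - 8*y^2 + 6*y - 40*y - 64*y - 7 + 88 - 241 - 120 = -7*y^2 - 98*y - 280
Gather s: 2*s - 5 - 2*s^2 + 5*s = -2*s^2 + 7*s - 5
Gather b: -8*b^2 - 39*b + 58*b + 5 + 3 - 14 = -8*b^2 + 19*b - 6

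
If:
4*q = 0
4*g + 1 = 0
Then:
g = -1/4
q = 0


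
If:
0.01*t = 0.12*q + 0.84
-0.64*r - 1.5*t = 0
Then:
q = 0.0833333333333333*t - 7.0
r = -2.34375*t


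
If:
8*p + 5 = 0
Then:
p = -5/8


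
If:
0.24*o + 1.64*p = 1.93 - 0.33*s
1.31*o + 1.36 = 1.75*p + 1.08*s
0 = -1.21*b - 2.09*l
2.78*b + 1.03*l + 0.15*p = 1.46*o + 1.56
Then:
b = 0.329232854326171*s + 0.936648871357837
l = -0.190608494609888*s - 0.542270399207169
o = 0.464764055443077*s + 0.446620464102165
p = 1.11147017598505 - 0.269233764211182*s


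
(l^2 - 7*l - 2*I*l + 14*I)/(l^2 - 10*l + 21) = (l - 2*I)/(l - 3)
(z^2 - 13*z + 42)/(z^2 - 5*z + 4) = (z^2 - 13*z + 42)/(z^2 - 5*z + 4)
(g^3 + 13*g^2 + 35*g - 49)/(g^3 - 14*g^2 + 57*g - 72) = (g^3 + 13*g^2 + 35*g - 49)/(g^3 - 14*g^2 + 57*g - 72)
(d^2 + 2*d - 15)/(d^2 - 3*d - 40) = (d - 3)/(d - 8)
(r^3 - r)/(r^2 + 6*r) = (r^2 - 1)/(r + 6)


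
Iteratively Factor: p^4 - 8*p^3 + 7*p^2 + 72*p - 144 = (p + 3)*(p^3 - 11*p^2 + 40*p - 48) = (p - 4)*(p + 3)*(p^2 - 7*p + 12) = (p - 4)^2*(p + 3)*(p - 3)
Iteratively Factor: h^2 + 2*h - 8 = (h - 2)*(h + 4)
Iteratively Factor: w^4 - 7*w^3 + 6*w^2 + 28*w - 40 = (w - 2)*(w^3 - 5*w^2 - 4*w + 20) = (w - 2)^2*(w^2 - 3*w - 10) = (w - 2)^2*(w + 2)*(w - 5)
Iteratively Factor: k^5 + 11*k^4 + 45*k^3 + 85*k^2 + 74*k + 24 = (k + 1)*(k^4 + 10*k^3 + 35*k^2 + 50*k + 24) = (k + 1)*(k + 3)*(k^3 + 7*k^2 + 14*k + 8) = (k + 1)*(k + 2)*(k + 3)*(k^2 + 5*k + 4) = (k + 1)*(k + 2)*(k + 3)*(k + 4)*(k + 1)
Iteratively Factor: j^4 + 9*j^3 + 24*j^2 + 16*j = (j + 4)*(j^3 + 5*j^2 + 4*j) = (j + 1)*(j + 4)*(j^2 + 4*j) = j*(j + 1)*(j + 4)*(j + 4)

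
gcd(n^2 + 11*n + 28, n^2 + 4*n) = n + 4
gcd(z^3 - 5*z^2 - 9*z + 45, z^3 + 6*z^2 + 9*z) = z + 3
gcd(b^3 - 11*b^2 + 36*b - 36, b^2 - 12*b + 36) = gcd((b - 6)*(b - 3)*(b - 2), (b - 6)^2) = b - 6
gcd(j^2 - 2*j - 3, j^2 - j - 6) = j - 3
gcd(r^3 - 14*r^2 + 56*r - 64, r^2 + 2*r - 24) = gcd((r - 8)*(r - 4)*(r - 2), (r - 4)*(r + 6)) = r - 4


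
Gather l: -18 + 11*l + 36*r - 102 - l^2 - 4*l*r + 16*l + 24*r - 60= -l^2 + l*(27 - 4*r) + 60*r - 180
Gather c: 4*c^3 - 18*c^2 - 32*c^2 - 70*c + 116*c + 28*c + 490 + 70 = 4*c^3 - 50*c^2 + 74*c + 560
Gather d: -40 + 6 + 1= -33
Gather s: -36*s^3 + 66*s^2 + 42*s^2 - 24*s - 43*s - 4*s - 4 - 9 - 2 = -36*s^3 + 108*s^2 - 71*s - 15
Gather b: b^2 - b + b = b^2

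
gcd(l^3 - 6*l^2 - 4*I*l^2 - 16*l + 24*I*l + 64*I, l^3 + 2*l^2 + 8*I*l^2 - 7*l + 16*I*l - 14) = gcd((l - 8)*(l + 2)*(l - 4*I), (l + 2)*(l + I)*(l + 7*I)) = l + 2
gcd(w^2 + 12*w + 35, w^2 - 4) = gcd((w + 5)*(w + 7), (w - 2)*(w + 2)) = 1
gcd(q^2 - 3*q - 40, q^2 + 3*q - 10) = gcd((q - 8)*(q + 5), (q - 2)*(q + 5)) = q + 5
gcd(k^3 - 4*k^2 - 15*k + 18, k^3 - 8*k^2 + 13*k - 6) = k^2 - 7*k + 6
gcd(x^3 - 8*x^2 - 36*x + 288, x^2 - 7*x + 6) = x - 6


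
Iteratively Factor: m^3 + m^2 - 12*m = (m + 4)*(m^2 - 3*m) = m*(m + 4)*(m - 3)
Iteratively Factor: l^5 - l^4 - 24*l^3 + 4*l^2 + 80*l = (l + 2)*(l^4 - 3*l^3 - 18*l^2 + 40*l) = (l + 2)*(l + 4)*(l^3 - 7*l^2 + 10*l) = (l - 2)*(l + 2)*(l + 4)*(l^2 - 5*l) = l*(l - 2)*(l + 2)*(l + 4)*(l - 5)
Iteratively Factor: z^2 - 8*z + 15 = (z - 3)*(z - 5)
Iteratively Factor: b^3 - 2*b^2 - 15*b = (b)*(b^2 - 2*b - 15) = b*(b - 5)*(b + 3)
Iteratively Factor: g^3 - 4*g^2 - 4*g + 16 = (g - 2)*(g^2 - 2*g - 8) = (g - 2)*(g + 2)*(g - 4)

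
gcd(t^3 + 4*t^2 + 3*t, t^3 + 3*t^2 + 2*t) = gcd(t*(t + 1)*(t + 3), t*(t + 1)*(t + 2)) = t^2 + t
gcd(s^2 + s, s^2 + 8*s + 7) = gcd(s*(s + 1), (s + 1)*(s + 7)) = s + 1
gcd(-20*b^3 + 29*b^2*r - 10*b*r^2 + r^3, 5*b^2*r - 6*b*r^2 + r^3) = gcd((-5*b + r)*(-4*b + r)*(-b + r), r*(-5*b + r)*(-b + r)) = 5*b^2 - 6*b*r + r^2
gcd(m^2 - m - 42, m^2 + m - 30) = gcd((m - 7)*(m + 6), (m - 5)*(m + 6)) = m + 6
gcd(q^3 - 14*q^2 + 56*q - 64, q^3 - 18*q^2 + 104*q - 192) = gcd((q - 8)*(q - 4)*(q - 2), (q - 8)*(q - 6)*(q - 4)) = q^2 - 12*q + 32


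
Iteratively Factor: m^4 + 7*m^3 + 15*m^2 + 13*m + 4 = (m + 1)*(m^3 + 6*m^2 + 9*m + 4) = (m + 1)^2*(m^2 + 5*m + 4) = (m + 1)^2*(m + 4)*(m + 1)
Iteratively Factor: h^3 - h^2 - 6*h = (h)*(h^2 - h - 6) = h*(h - 3)*(h + 2)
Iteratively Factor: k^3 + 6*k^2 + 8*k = (k)*(k^2 + 6*k + 8) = k*(k + 4)*(k + 2)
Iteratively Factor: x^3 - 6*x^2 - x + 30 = (x - 3)*(x^2 - 3*x - 10) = (x - 5)*(x - 3)*(x + 2)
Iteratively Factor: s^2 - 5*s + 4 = (s - 4)*(s - 1)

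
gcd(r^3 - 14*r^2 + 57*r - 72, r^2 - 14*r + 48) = r - 8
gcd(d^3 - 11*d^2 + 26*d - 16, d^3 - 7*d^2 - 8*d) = d - 8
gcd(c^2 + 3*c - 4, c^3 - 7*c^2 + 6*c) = c - 1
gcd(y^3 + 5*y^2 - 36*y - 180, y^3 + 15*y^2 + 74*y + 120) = y^2 + 11*y + 30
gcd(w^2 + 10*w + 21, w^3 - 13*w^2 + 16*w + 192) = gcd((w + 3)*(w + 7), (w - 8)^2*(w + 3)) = w + 3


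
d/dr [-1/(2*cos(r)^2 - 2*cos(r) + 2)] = (1 - 2*cos(r))*sin(r)/(2*(sin(r)^2 + cos(r) - 2)^2)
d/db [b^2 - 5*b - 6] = 2*b - 5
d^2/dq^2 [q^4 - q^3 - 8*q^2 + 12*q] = 12*q^2 - 6*q - 16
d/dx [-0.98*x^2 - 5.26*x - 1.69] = -1.96*x - 5.26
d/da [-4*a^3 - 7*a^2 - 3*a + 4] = -12*a^2 - 14*a - 3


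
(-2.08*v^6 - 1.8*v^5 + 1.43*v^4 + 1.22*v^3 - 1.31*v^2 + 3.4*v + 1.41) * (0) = 0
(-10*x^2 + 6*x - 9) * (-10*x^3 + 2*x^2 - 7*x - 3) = 100*x^5 - 80*x^4 + 172*x^3 - 30*x^2 + 45*x + 27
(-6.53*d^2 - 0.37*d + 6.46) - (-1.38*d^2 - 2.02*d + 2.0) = -5.15*d^2 + 1.65*d + 4.46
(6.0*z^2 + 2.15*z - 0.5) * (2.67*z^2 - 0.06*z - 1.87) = 16.02*z^4 + 5.3805*z^3 - 12.684*z^2 - 3.9905*z + 0.935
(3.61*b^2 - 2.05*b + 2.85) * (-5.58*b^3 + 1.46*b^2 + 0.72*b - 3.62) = -20.1438*b^5 + 16.7096*b^4 - 16.2968*b^3 - 10.3832*b^2 + 9.473*b - 10.317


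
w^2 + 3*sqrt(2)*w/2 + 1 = (w + sqrt(2)/2)*(w + sqrt(2))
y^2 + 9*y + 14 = (y + 2)*(y + 7)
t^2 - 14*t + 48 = (t - 8)*(t - 6)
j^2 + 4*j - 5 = (j - 1)*(j + 5)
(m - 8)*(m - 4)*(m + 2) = m^3 - 10*m^2 + 8*m + 64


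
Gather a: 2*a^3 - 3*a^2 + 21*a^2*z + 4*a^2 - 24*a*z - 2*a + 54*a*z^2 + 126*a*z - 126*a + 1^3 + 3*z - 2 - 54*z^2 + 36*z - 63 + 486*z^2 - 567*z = 2*a^3 + a^2*(21*z + 1) + a*(54*z^2 + 102*z - 128) + 432*z^2 - 528*z - 64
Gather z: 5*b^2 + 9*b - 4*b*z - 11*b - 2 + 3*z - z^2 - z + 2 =5*b^2 - 2*b - z^2 + z*(2 - 4*b)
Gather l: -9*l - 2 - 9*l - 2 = -18*l - 4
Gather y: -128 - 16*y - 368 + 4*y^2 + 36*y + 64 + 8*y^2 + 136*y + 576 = 12*y^2 + 156*y + 144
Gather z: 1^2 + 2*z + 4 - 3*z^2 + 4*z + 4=-3*z^2 + 6*z + 9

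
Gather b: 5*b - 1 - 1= 5*b - 2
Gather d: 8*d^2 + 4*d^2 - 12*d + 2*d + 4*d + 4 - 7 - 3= 12*d^2 - 6*d - 6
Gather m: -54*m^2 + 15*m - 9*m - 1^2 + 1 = -54*m^2 + 6*m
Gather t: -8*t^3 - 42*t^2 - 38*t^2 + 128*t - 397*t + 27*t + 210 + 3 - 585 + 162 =-8*t^3 - 80*t^2 - 242*t - 210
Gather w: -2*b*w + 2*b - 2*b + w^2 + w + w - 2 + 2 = w^2 + w*(2 - 2*b)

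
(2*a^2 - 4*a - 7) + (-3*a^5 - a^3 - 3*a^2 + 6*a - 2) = -3*a^5 - a^3 - a^2 + 2*a - 9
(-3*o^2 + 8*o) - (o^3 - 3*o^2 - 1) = -o^3 + 8*o + 1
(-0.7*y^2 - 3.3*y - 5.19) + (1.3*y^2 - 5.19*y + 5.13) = 0.6*y^2 - 8.49*y - 0.0600000000000005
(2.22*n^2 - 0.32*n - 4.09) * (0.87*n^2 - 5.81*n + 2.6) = 1.9314*n^4 - 13.1766*n^3 + 4.0729*n^2 + 22.9309*n - 10.634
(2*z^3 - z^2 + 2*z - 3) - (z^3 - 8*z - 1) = z^3 - z^2 + 10*z - 2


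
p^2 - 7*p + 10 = (p - 5)*(p - 2)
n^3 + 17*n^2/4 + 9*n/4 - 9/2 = (n - 3/4)*(n + 2)*(n + 3)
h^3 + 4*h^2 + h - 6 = (h - 1)*(h + 2)*(h + 3)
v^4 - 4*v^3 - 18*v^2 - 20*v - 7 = (v - 7)*(v + 1)^3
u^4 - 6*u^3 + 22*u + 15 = (u - 5)*(u - 3)*(u + 1)^2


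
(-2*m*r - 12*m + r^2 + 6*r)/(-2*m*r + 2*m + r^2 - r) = (r + 6)/(r - 1)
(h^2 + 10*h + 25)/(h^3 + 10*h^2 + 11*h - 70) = (h + 5)/(h^2 + 5*h - 14)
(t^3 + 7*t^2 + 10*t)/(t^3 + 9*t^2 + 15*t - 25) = t*(t + 2)/(t^2 + 4*t - 5)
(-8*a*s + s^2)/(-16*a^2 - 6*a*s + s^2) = s/(2*a + s)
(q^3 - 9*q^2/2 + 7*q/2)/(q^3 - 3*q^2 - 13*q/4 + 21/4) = 2*q/(2*q + 3)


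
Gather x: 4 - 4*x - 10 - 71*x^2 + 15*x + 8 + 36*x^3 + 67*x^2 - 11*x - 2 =36*x^3 - 4*x^2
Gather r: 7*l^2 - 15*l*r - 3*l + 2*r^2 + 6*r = 7*l^2 - 3*l + 2*r^2 + r*(6 - 15*l)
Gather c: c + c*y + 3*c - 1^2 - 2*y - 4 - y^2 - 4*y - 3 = c*(y + 4) - y^2 - 6*y - 8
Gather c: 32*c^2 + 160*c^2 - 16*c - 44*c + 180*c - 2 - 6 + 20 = 192*c^2 + 120*c + 12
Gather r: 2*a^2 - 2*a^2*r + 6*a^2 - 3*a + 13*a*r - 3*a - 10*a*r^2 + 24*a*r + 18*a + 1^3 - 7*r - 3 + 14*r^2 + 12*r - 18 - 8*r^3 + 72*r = 8*a^2 + 12*a - 8*r^3 + r^2*(14 - 10*a) + r*(-2*a^2 + 37*a + 77) - 20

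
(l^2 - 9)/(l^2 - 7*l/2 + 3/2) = 2*(l + 3)/(2*l - 1)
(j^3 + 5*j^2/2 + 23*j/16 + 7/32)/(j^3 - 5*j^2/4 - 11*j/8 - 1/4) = (j + 7/4)/(j - 2)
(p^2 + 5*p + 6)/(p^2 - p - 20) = (p^2 + 5*p + 6)/(p^2 - p - 20)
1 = 1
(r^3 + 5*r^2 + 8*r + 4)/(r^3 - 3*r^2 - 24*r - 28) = (r + 1)/(r - 7)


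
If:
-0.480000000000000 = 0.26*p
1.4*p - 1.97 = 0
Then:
No Solution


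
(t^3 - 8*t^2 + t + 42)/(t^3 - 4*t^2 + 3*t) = (t^2 - 5*t - 14)/(t*(t - 1))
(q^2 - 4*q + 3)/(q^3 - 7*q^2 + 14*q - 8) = (q - 3)/(q^2 - 6*q + 8)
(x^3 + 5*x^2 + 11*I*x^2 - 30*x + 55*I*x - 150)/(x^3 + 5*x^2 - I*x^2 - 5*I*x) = (x^2 + 11*I*x - 30)/(x*(x - I))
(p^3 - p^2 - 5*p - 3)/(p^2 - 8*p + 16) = (p^3 - p^2 - 5*p - 3)/(p^2 - 8*p + 16)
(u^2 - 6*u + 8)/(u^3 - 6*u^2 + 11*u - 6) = (u - 4)/(u^2 - 4*u + 3)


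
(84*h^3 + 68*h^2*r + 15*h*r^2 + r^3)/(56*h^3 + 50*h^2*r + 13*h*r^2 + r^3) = (6*h + r)/(4*h + r)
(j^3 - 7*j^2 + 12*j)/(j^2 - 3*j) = j - 4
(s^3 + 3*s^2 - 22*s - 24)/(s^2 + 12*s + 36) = (s^2 - 3*s - 4)/(s + 6)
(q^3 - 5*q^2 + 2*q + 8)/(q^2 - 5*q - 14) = (-q^3 + 5*q^2 - 2*q - 8)/(-q^2 + 5*q + 14)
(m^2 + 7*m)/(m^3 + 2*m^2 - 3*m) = (m + 7)/(m^2 + 2*m - 3)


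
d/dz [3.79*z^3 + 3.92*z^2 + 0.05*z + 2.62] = 11.37*z^2 + 7.84*z + 0.05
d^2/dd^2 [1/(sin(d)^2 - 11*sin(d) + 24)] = (-4*sin(d)^4 + 33*sin(d)^3 - 19*sin(d)^2 - 330*sin(d) + 194)/(sin(d)^2 - 11*sin(d) + 24)^3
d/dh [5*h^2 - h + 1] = 10*h - 1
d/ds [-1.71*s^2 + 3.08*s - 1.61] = 3.08 - 3.42*s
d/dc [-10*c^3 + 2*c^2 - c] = -30*c^2 + 4*c - 1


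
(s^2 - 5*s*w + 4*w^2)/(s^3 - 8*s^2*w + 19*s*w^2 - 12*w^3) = 1/(s - 3*w)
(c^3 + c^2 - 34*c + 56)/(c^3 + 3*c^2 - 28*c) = (c - 2)/c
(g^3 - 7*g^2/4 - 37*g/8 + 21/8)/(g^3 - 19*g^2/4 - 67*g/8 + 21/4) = (g - 3)/(g - 6)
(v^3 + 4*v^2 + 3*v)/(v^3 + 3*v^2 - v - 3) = v/(v - 1)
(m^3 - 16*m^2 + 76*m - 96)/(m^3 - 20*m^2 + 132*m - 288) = (m - 2)/(m - 6)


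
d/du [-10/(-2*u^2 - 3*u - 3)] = 10*(-4*u - 3)/(2*u^2 + 3*u + 3)^2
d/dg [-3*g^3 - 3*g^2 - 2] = 3*g*(-3*g - 2)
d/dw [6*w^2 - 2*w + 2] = 12*w - 2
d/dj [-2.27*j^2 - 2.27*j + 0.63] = -4.54*j - 2.27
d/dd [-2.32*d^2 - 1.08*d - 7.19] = -4.64*d - 1.08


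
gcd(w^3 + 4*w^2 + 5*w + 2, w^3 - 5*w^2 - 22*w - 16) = w^2 + 3*w + 2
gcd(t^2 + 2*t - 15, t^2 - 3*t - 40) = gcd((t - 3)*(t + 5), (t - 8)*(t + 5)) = t + 5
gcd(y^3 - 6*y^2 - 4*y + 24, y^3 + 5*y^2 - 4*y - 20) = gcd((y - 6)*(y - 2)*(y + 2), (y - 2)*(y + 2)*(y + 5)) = y^2 - 4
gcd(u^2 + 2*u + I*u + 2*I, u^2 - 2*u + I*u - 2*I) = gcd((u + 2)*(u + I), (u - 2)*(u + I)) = u + I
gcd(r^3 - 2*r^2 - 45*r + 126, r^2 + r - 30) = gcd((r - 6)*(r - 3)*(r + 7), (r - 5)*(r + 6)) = 1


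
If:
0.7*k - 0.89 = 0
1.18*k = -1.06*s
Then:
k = 1.27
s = -1.42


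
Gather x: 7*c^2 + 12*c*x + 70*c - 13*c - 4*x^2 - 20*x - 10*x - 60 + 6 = 7*c^2 + 57*c - 4*x^2 + x*(12*c - 30) - 54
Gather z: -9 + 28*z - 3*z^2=-3*z^2 + 28*z - 9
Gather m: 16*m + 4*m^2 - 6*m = 4*m^2 + 10*m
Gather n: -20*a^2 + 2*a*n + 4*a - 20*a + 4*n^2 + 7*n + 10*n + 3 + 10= -20*a^2 - 16*a + 4*n^2 + n*(2*a + 17) + 13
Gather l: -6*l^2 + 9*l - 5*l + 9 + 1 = -6*l^2 + 4*l + 10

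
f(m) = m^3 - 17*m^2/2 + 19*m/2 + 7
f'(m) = 3*m^2 - 17*m + 19/2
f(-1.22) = -19.06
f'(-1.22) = 34.71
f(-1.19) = -18.03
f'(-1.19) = 33.98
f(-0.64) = -2.82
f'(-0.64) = 21.61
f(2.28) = -3.67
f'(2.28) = -13.66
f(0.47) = 9.69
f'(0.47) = 2.17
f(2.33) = -4.36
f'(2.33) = -13.82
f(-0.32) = 3.06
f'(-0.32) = 15.25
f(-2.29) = -71.34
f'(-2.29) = 64.16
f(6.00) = -26.00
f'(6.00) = 15.50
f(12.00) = 625.00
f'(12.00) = 237.50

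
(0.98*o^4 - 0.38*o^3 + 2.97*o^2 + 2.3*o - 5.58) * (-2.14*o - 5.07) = -2.0972*o^5 - 4.1554*o^4 - 4.4292*o^3 - 19.9799*o^2 + 0.280200000000001*o + 28.2906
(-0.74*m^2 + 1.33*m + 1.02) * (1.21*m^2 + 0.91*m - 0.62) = -0.8954*m^4 + 0.9359*m^3 + 2.9033*m^2 + 0.1036*m - 0.6324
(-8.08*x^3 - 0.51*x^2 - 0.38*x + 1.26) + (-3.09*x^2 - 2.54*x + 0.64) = -8.08*x^3 - 3.6*x^2 - 2.92*x + 1.9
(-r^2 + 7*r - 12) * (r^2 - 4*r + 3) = -r^4 + 11*r^3 - 43*r^2 + 69*r - 36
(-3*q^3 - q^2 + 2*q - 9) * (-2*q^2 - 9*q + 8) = 6*q^5 + 29*q^4 - 19*q^3 - 8*q^2 + 97*q - 72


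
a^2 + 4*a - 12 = (a - 2)*(a + 6)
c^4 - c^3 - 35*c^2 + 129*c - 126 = (c - 3)^2*(c - 2)*(c + 7)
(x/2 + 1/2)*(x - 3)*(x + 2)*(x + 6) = x^4/2 + 3*x^3 - 7*x^2/2 - 24*x - 18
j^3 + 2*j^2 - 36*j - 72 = (j - 6)*(j + 2)*(j + 6)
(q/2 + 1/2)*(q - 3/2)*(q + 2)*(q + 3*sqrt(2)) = q^4/2 + 3*q^3/4 + 3*sqrt(2)*q^3/2 - 5*q^2/4 + 9*sqrt(2)*q^2/4 - 15*sqrt(2)*q/4 - 3*q/2 - 9*sqrt(2)/2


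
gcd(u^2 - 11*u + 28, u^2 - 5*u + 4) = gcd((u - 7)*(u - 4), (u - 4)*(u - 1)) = u - 4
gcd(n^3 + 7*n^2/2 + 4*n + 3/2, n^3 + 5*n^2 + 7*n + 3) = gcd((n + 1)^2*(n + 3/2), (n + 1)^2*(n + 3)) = n^2 + 2*n + 1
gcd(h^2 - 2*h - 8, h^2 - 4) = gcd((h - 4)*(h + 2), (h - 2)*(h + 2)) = h + 2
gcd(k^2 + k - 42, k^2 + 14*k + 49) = k + 7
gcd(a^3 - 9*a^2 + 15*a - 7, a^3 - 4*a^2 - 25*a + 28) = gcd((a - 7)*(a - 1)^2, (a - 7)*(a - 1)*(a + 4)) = a^2 - 8*a + 7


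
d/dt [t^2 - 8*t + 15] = 2*t - 8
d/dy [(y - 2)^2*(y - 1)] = (y - 2)*(3*y - 4)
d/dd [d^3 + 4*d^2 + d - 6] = 3*d^2 + 8*d + 1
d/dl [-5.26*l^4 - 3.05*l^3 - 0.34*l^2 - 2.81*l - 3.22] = -21.04*l^3 - 9.15*l^2 - 0.68*l - 2.81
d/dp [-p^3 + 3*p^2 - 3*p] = -3*p^2 + 6*p - 3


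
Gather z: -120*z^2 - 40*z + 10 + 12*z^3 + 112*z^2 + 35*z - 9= 12*z^3 - 8*z^2 - 5*z + 1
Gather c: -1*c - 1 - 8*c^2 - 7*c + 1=-8*c^2 - 8*c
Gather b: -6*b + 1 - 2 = -6*b - 1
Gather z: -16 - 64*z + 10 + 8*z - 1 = -56*z - 7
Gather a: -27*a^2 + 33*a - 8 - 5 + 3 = -27*a^2 + 33*a - 10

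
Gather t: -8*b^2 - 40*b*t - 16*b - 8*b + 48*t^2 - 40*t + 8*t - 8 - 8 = -8*b^2 - 24*b + 48*t^2 + t*(-40*b - 32) - 16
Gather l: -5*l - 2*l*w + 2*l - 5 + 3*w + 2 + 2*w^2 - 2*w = l*(-2*w - 3) + 2*w^2 + w - 3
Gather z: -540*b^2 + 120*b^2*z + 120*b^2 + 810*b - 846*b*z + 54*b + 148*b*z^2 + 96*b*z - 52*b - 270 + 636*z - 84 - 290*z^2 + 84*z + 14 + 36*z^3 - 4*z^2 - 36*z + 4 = -420*b^2 + 812*b + 36*z^3 + z^2*(148*b - 294) + z*(120*b^2 - 750*b + 684) - 336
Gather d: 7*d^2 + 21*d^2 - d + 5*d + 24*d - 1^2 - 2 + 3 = 28*d^2 + 28*d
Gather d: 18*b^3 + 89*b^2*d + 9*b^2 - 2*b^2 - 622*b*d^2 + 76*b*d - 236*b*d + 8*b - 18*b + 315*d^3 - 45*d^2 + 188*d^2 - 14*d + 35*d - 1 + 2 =18*b^3 + 7*b^2 - 10*b + 315*d^3 + d^2*(143 - 622*b) + d*(89*b^2 - 160*b + 21) + 1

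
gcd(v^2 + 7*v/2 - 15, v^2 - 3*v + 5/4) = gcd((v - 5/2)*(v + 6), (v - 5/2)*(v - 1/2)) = v - 5/2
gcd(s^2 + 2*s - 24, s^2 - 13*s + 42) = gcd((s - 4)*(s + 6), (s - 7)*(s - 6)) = 1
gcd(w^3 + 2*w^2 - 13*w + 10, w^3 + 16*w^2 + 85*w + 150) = w + 5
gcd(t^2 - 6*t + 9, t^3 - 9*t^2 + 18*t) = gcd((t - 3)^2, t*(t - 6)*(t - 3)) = t - 3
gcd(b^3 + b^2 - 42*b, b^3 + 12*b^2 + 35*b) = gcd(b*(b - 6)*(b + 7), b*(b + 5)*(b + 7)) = b^2 + 7*b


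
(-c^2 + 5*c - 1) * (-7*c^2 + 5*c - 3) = 7*c^4 - 40*c^3 + 35*c^2 - 20*c + 3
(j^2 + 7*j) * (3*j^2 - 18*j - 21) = 3*j^4 + 3*j^3 - 147*j^2 - 147*j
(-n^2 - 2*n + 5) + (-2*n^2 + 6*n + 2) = -3*n^2 + 4*n + 7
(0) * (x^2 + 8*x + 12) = 0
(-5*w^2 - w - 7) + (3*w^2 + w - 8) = -2*w^2 - 15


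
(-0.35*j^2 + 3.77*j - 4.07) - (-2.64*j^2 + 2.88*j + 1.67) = 2.29*j^2 + 0.89*j - 5.74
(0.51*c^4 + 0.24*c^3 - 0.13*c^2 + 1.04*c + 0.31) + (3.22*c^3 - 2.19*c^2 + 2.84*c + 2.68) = 0.51*c^4 + 3.46*c^3 - 2.32*c^2 + 3.88*c + 2.99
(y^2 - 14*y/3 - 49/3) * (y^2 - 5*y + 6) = y^4 - 29*y^3/3 + 13*y^2 + 161*y/3 - 98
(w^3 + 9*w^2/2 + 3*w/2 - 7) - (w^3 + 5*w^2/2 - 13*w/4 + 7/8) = 2*w^2 + 19*w/4 - 63/8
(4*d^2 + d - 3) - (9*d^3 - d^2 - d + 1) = -9*d^3 + 5*d^2 + 2*d - 4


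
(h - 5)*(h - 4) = h^2 - 9*h + 20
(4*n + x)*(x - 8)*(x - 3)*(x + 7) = 4*n*x^3 - 16*n*x^2 - 212*n*x + 672*n + x^4 - 4*x^3 - 53*x^2 + 168*x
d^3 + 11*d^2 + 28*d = d*(d + 4)*(d + 7)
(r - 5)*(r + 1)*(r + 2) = r^3 - 2*r^2 - 13*r - 10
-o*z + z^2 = z*(-o + z)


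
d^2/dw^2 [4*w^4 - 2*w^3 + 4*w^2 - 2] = 48*w^2 - 12*w + 8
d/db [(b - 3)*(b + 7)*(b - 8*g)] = 3*b^2 - 16*b*g + 8*b - 32*g - 21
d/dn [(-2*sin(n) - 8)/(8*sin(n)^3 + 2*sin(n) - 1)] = 2*(16*sin(n)^3 + 96*sin(n)^2 + 9)*cos(n)/(8*sin(n)^3 + 2*sin(n) - 1)^2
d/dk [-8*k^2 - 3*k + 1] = -16*k - 3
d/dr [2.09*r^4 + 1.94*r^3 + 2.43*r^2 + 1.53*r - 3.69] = 8.36*r^3 + 5.82*r^2 + 4.86*r + 1.53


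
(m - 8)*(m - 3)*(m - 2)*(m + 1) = m^4 - 12*m^3 + 33*m^2 - 2*m - 48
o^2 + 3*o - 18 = (o - 3)*(o + 6)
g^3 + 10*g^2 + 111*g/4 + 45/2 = (g + 3/2)*(g + 5/2)*(g + 6)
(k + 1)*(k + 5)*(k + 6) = k^3 + 12*k^2 + 41*k + 30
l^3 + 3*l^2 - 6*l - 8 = (l - 2)*(l + 1)*(l + 4)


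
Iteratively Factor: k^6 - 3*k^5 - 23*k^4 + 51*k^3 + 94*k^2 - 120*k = (k + 4)*(k^5 - 7*k^4 + 5*k^3 + 31*k^2 - 30*k) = (k + 2)*(k + 4)*(k^4 - 9*k^3 + 23*k^2 - 15*k) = (k - 1)*(k + 2)*(k + 4)*(k^3 - 8*k^2 + 15*k) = k*(k - 1)*(k + 2)*(k + 4)*(k^2 - 8*k + 15) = k*(k - 3)*(k - 1)*(k + 2)*(k + 4)*(k - 5)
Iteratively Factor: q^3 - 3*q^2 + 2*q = (q - 2)*(q^2 - q) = (q - 2)*(q - 1)*(q)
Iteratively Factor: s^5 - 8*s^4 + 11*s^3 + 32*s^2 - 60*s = (s - 5)*(s^4 - 3*s^3 - 4*s^2 + 12*s) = (s - 5)*(s - 2)*(s^3 - s^2 - 6*s) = (s - 5)*(s - 3)*(s - 2)*(s^2 + 2*s) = s*(s - 5)*(s - 3)*(s - 2)*(s + 2)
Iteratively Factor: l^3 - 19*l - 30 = (l + 2)*(l^2 - 2*l - 15) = (l + 2)*(l + 3)*(l - 5)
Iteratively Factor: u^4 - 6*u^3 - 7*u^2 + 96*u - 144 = (u + 4)*(u^3 - 10*u^2 + 33*u - 36) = (u - 4)*(u + 4)*(u^2 - 6*u + 9) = (u - 4)*(u - 3)*(u + 4)*(u - 3)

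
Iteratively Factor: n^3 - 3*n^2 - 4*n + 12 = (n - 3)*(n^2 - 4) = (n - 3)*(n - 2)*(n + 2)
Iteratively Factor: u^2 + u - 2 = (u - 1)*(u + 2)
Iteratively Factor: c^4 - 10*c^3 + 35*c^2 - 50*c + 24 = (c - 2)*(c^3 - 8*c^2 + 19*c - 12) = (c - 3)*(c - 2)*(c^2 - 5*c + 4) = (c - 4)*(c - 3)*(c - 2)*(c - 1)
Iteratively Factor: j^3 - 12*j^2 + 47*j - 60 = (j - 5)*(j^2 - 7*j + 12) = (j - 5)*(j - 3)*(j - 4)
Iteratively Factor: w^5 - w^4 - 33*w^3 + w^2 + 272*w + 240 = (w - 5)*(w^4 + 4*w^3 - 13*w^2 - 64*w - 48) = (w - 5)*(w - 4)*(w^3 + 8*w^2 + 19*w + 12) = (w - 5)*(w - 4)*(w + 3)*(w^2 + 5*w + 4) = (w - 5)*(w - 4)*(w + 3)*(w + 4)*(w + 1)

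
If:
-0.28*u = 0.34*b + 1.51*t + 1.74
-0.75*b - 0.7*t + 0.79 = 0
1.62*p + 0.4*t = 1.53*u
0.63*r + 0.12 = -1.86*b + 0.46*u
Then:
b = 0.219116825041923*u + 2.69524874231414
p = 1.0024118584767*u + 0.434369155815029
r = 0.0832423895587674*u - 8.14787723921318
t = -0.234768026830632*u - 1.75919508105087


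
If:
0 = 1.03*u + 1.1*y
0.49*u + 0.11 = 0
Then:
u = -0.22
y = 0.21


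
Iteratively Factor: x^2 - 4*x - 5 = (x + 1)*(x - 5)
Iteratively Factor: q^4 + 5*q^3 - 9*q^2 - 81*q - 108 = (q + 3)*(q^3 + 2*q^2 - 15*q - 36) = (q + 3)^2*(q^2 - q - 12) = (q - 4)*(q + 3)^2*(q + 3)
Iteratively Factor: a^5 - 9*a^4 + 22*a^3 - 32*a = (a - 2)*(a^4 - 7*a^3 + 8*a^2 + 16*a) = (a - 2)*(a + 1)*(a^3 - 8*a^2 + 16*a) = a*(a - 2)*(a + 1)*(a^2 - 8*a + 16) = a*(a - 4)*(a - 2)*(a + 1)*(a - 4)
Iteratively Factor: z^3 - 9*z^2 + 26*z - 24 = (z - 3)*(z^2 - 6*z + 8) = (z - 4)*(z - 3)*(z - 2)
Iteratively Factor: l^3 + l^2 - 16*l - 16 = (l + 1)*(l^2 - 16) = (l - 4)*(l + 1)*(l + 4)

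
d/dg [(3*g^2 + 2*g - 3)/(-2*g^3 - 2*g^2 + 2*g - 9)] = 2*(3*g^4 + 4*g^3 - 4*g^2 - 33*g - 6)/(4*g^6 + 8*g^5 - 4*g^4 + 28*g^3 + 40*g^2 - 36*g + 81)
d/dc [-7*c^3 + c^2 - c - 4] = -21*c^2 + 2*c - 1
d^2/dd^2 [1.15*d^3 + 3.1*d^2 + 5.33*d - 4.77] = 6.9*d + 6.2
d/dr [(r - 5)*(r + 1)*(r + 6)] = 3*r^2 + 4*r - 29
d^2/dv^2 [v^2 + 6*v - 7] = 2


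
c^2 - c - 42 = (c - 7)*(c + 6)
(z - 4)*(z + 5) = z^2 + z - 20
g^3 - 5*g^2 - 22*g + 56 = (g - 7)*(g - 2)*(g + 4)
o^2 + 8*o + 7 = (o + 1)*(o + 7)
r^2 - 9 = (r - 3)*(r + 3)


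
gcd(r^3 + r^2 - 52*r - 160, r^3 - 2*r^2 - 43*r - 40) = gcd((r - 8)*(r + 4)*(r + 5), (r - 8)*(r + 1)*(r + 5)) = r^2 - 3*r - 40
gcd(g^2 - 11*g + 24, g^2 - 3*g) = g - 3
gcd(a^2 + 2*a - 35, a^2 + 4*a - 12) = 1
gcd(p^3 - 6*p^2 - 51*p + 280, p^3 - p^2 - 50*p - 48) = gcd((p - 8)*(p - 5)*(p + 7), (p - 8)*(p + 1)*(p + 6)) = p - 8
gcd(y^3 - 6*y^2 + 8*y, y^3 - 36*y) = y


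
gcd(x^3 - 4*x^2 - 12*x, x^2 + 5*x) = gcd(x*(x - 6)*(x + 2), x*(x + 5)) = x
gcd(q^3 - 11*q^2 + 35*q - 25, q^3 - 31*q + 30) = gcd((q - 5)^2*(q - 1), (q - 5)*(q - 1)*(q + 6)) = q^2 - 6*q + 5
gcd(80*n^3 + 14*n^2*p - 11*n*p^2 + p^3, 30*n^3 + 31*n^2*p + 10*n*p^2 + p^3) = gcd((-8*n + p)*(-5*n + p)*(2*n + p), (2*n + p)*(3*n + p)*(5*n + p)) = 2*n + p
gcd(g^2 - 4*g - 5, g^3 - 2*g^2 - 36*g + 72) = 1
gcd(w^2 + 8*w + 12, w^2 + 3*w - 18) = w + 6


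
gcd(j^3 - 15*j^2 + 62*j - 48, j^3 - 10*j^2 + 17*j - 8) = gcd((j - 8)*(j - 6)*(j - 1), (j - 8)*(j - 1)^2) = j^2 - 9*j + 8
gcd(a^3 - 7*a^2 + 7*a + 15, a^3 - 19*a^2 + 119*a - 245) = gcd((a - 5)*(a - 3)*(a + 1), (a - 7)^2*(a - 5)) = a - 5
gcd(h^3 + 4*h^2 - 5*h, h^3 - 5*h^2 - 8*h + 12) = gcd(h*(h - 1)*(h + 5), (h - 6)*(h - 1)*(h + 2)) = h - 1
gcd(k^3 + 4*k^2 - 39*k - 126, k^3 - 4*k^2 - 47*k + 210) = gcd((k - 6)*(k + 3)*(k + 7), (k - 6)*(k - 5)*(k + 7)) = k^2 + k - 42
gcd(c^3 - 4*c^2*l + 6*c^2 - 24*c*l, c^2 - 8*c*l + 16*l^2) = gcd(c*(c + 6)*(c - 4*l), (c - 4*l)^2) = c - 4*l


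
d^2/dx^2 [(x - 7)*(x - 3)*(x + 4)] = 6*x - 12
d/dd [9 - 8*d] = -8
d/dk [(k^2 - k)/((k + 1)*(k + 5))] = (7*k^2 + 10*k - 5)/(k^4 + 12*k^3 + 46*k^2 + 60*k + 25)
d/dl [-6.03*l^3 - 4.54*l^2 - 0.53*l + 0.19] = -18.09*l^2 - 9.08*l - 0.53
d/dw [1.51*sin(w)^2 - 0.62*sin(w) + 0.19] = (3.02*sin(w) - 0.62)*cos(w)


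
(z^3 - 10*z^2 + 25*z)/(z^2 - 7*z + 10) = z*(z - 5)/(z - 2)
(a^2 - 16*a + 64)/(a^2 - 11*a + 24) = (a - 8)/(a - 3)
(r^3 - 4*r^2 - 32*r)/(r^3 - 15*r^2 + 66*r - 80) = r*(r + 4)/(r^2 - 7*r + 10)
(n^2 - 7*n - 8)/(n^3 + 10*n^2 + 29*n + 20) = (n - 8)/(n^2 + 9*n + 20)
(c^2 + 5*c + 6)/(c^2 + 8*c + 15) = (c + 2)/(c + 5)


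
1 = 1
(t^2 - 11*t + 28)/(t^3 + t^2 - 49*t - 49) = (t - 4)/(t^2 + 8*t + 7)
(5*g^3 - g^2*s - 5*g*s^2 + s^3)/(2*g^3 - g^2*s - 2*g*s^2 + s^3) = (-5*g + s)/(-2*g + s)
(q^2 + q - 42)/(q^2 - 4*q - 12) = (q + 7)/(q + 2)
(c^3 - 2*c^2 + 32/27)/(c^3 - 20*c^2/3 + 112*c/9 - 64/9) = (c + 2/3)/(c - 4)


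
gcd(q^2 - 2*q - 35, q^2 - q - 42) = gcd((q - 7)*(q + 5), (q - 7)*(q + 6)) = q - 7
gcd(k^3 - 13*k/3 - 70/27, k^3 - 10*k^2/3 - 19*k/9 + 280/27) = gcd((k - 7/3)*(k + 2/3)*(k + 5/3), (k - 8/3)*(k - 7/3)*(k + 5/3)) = k^2 - 2*k/3 - 35/9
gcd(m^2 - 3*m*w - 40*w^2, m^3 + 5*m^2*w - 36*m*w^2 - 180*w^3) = m + 5*w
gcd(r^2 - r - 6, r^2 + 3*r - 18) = r - 3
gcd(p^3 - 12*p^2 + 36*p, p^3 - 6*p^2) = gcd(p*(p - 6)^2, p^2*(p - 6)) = p^2 - 6*p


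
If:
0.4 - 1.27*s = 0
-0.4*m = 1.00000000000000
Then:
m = -2.50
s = 0.31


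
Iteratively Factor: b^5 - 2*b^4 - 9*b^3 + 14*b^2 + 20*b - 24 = (b - 2)*(b^4 - 9*b^2 - 4*b + 12) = (b - 2)*(b + 2)*(b^3 - 2*b^2 - 5*b + 6) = (b - 3)*(b - 2)*(b + 2)*(b^2 + b - 2) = (b - 3)*(b - 2)*(b + 2)^2*(b - 1)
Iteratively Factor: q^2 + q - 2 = (q + 2)*(q - 1)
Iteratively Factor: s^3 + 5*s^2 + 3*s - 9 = (s + 3)*(s^2 + 2*s - 3) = (s + 3)^2*(s - 1)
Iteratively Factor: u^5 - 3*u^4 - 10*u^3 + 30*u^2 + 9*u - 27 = (u - 1)*(u^4 - 2*u^3 - 12*u^2 + 18*u + 27) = (u - 3)*(u - 1)*(u^3 + u^2 - 9*u - 9) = (u - 3)*(u - 1)*(u + 1)*(u^2 - 9) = (u - 3)*(u - 1)*(u + 1)*(u + 3)*(u - 3)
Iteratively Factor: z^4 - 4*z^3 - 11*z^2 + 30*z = (z - 2)*(z^3 - 2*z^2 - 15*z) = (z - 5)*(z - 2)*(z^2 + 3*z) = (z - 5)*(z - 2)*(z + 3)*(z)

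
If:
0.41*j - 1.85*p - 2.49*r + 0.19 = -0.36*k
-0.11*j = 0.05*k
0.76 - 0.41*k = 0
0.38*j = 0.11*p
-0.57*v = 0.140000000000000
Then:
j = -0.84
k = 1.85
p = -2.91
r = 2.37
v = -0.25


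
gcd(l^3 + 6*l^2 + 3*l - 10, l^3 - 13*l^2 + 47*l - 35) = l - 1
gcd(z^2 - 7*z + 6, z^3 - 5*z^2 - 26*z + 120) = z - 6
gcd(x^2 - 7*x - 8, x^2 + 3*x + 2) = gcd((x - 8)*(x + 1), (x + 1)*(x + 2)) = x + 1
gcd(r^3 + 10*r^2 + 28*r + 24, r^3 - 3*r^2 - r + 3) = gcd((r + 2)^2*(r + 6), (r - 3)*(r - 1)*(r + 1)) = 1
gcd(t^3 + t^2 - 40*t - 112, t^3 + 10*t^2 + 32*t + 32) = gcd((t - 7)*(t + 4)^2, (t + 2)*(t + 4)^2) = t^2 + 8*t + 16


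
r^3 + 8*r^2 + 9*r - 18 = (r - 1)*(r + 3)*(r + 6)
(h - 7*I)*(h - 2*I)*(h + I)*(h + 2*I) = h^4 - 6*I*h^3 + 11*h^2 - 24*I*h + 28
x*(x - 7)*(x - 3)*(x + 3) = x^4 - 7*x^3 - 9*x^2 + 63*x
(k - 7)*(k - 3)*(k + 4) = k^3 - 6*k^2 - 19*k + 84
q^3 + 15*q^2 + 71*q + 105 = (q + 3)*(q + 5)*(q + 7)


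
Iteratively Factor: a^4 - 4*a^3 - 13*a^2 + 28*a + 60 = (a - 3)*(a^3 - a^2 - 16*a - 20) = (a - 5)*(a - 3)*(a^2 + 4*a + 4) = (a - 5)*(a - 3)*(a + 2)*(a + 2)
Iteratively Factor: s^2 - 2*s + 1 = (s - 1)*(s - 1)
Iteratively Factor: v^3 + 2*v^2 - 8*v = (v)*(v^2 + 2*v - 8) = v*(v - 2)*(v + 4)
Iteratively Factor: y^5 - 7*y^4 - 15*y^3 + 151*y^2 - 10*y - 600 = (y - 3)*(y^4 - 4*y^3 - 27*y^2 + 70*y + 200) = (y - 3)*(y + 2)*(y^3 - 6*y^2 - 15*y + 100) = (y - 3)*(y + 2)*(y + 4)*(y^2 - 10*y + 25) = (y - 5)*(y - 3)*(y + 2)*(y + 4)*(y - 5)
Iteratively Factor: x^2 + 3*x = (x)*(x + 3)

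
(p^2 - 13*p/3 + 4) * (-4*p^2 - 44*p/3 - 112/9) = -4*p^4 + 8*p^3/3 + 316*p^2/9 - 128*p/27 - 448/9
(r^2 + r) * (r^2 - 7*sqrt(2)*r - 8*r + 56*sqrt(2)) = r^4 - 7*sqrt(2)*r^3 - 7*r^3 - 8*r^2 + 49*sqrt(2)*r^2 + 56*sqrt(2)*r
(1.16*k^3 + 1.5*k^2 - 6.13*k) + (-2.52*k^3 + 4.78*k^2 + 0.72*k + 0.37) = -1.36*k^3 + 6.28*k^2 - 5.41*k + 0.37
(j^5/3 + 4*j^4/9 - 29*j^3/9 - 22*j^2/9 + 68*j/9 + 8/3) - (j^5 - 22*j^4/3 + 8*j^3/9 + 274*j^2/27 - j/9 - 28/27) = -2*j^5/3 + 70*j^4/9 - 37*j^3/9 - 340*j^2/27 + 23*j/3 + 100/27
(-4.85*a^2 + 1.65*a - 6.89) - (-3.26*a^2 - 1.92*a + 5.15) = -1.59*a^2 + 3.57*a - 12.04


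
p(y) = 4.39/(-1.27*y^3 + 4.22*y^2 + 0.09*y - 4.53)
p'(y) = 4.39*(3.81*y^2 - 8.44*y - 0.09)/(-1.27*y^3 + 4.22*y^2 + 0.09*y - 4.53)^2 = (16.7259*y^2 - 37.0516*y - 0.3951)/(1.27*y^3 - 4.22*y^2 - 0.09*y + 4.53)^2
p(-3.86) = 0.03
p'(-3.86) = 0.02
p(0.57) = -1.31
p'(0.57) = -1.44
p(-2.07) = 0.18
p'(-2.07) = 0.24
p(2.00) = 1.85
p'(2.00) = -1.35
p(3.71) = -0.40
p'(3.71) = 0.77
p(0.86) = -2.05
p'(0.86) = -4.35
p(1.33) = 65.91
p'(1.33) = -4527.47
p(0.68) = -1.51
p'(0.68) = -2.10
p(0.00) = -0.97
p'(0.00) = -0.02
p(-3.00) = 0.07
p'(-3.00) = 0.06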